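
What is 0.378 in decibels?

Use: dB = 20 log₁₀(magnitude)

dB = 20 log₁₀(0.378) = -8.5 dB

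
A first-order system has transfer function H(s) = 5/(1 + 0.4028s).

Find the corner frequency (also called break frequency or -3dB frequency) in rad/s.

Corner frequency = 1/τ = 1/0.4028 = 2.483 rad/s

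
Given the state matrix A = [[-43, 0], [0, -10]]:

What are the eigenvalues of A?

For diagonal matrix, eigenvalues are diagonal entries: λ₁ = -43, λ₂ = -10.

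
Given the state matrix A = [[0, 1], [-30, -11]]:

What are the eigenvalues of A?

det(A - λI) = λ² - (-11)λ + 30 = (λ - (-5))(λ - (-6)). Eigenvalues: -5, -6.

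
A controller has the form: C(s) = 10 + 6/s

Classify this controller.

This is a Proportional-Integral (PI) controller.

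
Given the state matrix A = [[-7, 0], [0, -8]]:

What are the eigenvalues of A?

For diagonal matrix, eigenvalues are diagonal entries: λ₁ = -7, λ₂ = -8.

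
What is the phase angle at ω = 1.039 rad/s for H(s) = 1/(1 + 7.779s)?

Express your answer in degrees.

Phase = -arctan(ωτ) = -arctan(1.039 × 7.779) = -82.9°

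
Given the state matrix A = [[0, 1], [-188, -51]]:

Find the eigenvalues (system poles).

det(A - λI) = λ² - (-51)λ + 188 = (λ - (-4))(λ - (-47)). Eigenvalues: -4, -47.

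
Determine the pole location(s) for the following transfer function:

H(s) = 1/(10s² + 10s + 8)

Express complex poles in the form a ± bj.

Discriminant = 10² - 4×10×8 = 100 - 320 = -220 < 0, so the poles are a complex conjugate pair s = (-10 ± j√220)/(2×10). Real part = -10/(2×10) = -10/20 = -0.5; imaginary part = ±√220/(2×10) ≈ 0.7416. Poles: s = -0.5 ± 0.7416j.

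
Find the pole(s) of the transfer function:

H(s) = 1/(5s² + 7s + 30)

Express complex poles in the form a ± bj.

Discriminant = 7² - 4×5×30 = 49 - 600 = -551 < 0, so the poles are a complex conjugate pair s = (-7 ± j√551)/(2×5). Real part = -7/(2×5) = -7/10 = -0.7; imaginary part = ±√551/(2×5) ≈ 2.3473. Poles: s = -0.7 ± 2.3473j.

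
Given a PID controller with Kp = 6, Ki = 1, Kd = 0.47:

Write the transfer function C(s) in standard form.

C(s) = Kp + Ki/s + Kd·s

Substituting values: C(s) = 6 + 1/s + 0.47s = (0.47s² + 6s + 1)/s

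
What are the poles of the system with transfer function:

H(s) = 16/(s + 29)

Pole is where denominator = 0: s + 29 = 0, so s = -29.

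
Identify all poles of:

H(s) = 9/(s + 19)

Pole is where denominator = 0: s + 19 = 0, so s = -19.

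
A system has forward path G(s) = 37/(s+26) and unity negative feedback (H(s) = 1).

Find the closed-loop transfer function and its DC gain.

T(s) = G/(1+GH) = [37/(s+26)] / [1 + 37/(s+26)] = 37/(s+26+37) = 37/(s+63). DC gain = 37/63 = 0.5873.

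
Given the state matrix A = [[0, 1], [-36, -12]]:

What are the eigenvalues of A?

det(A - λI) = λ² - (-12)λ + 36 = (λ - (-6))(λ - (-6)). Eigenvalues: -6, -6.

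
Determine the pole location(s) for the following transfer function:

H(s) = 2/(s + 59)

Pole is where denominator = 0: s + 59 = 0, so s = -59.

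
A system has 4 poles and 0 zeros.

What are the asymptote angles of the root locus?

n - m = 4 - 0 = 4. Angles: θk = (2k + 1)·180°/4 = 45°, 135°, 225°, 315°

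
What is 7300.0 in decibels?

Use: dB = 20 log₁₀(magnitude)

dB = 20 log₁₀(7300.0) = 77.3 dB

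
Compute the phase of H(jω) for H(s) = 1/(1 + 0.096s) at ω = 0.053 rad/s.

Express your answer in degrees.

Phase = -arctan(ωτ) = -arctan(0.053 × 0.096) = -0.3°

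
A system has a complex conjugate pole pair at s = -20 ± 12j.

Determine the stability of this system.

Real part of poles is -20 (< 0, left half-plane). Stable.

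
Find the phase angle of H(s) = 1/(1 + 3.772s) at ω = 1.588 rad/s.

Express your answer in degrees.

Phase = -arctan(ωτ) = -arctan(1.588 × 3.772) = -80.5°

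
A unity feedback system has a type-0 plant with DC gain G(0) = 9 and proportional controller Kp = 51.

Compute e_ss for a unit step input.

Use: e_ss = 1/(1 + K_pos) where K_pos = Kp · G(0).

K_pos = Kp · G(0) = 51 × 9 = 459. e_ss = 1/(1 + 459) = 0.0022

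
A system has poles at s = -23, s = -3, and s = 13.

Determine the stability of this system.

Pole(s) at s = 13 are not in the left half-plane. System is unstable.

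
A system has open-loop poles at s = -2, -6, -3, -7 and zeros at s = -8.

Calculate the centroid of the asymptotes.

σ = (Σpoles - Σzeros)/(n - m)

σ = (Σpoles - Σzeros)/(n - m) = (-18 - (-8))/(4 - 1) = -10/3 = -3.33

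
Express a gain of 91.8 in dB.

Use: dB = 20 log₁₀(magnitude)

dB = 20 log₁₀(91.8) = 39.3 dB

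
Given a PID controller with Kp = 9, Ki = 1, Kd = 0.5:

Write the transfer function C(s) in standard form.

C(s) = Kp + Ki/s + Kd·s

Substituting values: C(s) = 9 + 1/s + 0.5s = (0.5s² + 9s + 1)/s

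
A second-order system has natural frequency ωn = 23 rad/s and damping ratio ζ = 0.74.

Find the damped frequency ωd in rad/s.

ωd = ωn√(1 - ζ²) = 23√(1 - 0.74²) = 15.47 rad/s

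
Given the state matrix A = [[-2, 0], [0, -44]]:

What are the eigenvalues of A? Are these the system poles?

For diagonal matrix, eigenvalues are diagonal entries: λ₁ = -2, λ₂ = -44. Eigenvalues of A = system poles.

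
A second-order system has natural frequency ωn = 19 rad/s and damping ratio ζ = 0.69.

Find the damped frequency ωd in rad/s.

ωd = ωn√(1 - ζ²) = 19√(1 - 0.69²) = 13.75 rad/s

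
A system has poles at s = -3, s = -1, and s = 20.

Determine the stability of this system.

Pole(s) at s = 20 are not in the left half-plane. System is unstable.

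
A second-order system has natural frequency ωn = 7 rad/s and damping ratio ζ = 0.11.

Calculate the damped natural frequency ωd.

ωd = ωn√(1 - ζ²) = 7√(1 - 0.11²) = 6.96 rad/s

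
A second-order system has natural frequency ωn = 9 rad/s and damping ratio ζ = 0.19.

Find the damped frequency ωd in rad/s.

ωd = ωn√(1 - ζ²) = 9√(1 - 0.19²) = 8.84 rad/s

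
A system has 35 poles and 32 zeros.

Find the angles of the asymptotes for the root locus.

n - m = 35 - 32 = 3. Angles: θk = (2k + 1)·180°/3 = 60°, 180°, 300°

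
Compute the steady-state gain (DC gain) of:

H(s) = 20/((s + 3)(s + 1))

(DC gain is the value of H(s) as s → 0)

DC gain = H(0) = 20/(3 × 1) = 20/3 = 6.6667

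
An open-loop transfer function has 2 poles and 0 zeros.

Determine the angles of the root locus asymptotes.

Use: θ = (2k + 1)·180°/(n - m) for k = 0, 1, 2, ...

n - m = 2 - 0 = 2. Angles: θk = (2k + 1)·180°/2 = 90°, 270°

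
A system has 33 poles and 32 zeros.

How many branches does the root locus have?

Root locus has n branches where n = number of poles = 33.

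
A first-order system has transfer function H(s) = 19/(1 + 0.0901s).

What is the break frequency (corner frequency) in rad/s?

Corner frequency = 1/τ = 1/0.0901 = 11.099 rad/s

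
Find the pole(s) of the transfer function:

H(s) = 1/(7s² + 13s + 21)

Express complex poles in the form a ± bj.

Discriminant = 13² - 4×7×21 = 169 - 588 = -419 < 0, so the poles are a complex conjugate pair s = (-13 ± j√419)/(2×7). Real part = -13/(2×7) = -13/14 ≈ -0.9286; imaginary part = ±√419/(2×7) ≈ 1.4621. Poles: s = -0.9286 ± 1.4621j.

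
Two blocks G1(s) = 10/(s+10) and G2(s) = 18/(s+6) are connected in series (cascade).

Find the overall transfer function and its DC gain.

Series: multiply transfer functions. G_eq = 10/(s+10) × 18/(s+6) = 180/((s+10)(s+6)). DC gain = 180/(10×6) = 3.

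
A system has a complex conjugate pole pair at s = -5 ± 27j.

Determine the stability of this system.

Real part of poles is -5 (< 0, left half-plane). Stable.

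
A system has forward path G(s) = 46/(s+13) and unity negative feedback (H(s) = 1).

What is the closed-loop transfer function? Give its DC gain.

T(s) = G/(1+GH) = [46/(s+13)] / [1 + 46/(s+13)] = 46/(s+13+46) = 46/(s+59). DC gain = 46/59 = 0.7797.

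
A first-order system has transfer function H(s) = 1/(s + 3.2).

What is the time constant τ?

For H(s) = 1/(s + 1/τ), the pole is at -1/τ = -3.2, so τ = 1/3.2 = 0.3125 s.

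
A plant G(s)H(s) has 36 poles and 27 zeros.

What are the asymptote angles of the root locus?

n - m = 36 - 27 = 9. Angles: θk = (2k + 1)·180°/9 = 20°, 60°, 100°, 140°, 180°, 220°, 260°, 300°, 340°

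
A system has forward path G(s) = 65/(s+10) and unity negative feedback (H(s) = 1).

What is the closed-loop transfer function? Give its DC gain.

T(s) = G/(1+GH) = [65/(s+10)] / [1 + 65/(s+10)] = 65/(s+10+65) = 65/(s+75). DC gain = 65/75 = 0.8667.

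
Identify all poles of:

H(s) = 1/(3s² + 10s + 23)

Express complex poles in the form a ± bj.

Discriminant = 10² - 4×3×23 = 100 - 276 = -176 < 0, so the poles are a complex conjugate pair s = (-10 ± j√176)/(2×3). Real part = -10/(2×3) = -10/6 ≈ -1.6667; imaginary part = ±√176/(2×3) ≈ 2.2111. Poles: s = -1.6667 ± 2.2111j.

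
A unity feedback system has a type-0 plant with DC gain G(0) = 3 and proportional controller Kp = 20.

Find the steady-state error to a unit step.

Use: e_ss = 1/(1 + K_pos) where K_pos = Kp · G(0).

K_pos = Kp · G(0) = 20 × 3 = 60. e_ss = 1/(1 + 60) = 0.0164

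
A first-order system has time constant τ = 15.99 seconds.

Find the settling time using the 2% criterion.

For first-order system, 2% settling time ≈ 4τ = 4 × 15.99 = 63.96 s.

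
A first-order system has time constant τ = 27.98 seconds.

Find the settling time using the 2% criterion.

For first-order system, 2% settling time ≈ 4τ = 4 × 27.98 = 111.92 s.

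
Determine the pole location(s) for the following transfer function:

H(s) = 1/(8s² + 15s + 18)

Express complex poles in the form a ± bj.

Discriminant = 15² - 4×8×18 = 225 - 576 = -351 < 0, so the poles are a complex conjugate pair s = (-15 ± j√351)/(2×8). Real part = -15/(2×8) = -15/16 = -0.9375; imaginary part = ±√351/(2×8) ≈ 1.1709. Poles: s = -0.9375 ± 1.1709j.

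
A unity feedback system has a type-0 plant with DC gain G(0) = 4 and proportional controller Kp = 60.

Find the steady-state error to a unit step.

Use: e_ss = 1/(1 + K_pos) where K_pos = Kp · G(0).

K_pos = Kp · G(0) = 60 × 4 = 240. e_ss = 1/(1 + 240) = 0.0041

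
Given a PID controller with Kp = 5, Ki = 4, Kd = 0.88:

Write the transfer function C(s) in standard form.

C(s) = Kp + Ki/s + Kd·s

Substituting values: C(s) = 5 + 4/s + 0.88s = (0.88s² + 5s + 4)/s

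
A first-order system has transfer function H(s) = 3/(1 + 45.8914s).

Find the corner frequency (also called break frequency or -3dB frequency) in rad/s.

Corner frequency = 1/τ = 1/45.8914 = 0.022 rad/s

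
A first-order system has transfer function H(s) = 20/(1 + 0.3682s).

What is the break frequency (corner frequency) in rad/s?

Corner frequency = 1/τ = 1/0.3682 = 2.716 rad/s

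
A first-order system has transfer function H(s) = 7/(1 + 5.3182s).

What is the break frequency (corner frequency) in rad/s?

Corner frequency = 1/τ = 1/5.3182 = 0.188 rad/s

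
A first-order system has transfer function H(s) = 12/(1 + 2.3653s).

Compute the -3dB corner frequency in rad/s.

Corner frequency = 1/τ = 1/2.3653 = 0.423 rad/s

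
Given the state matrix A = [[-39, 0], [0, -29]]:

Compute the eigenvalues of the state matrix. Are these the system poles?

For diagonal matrix, eigenvalues are diagonal entries: λ₁ = -39, λ₂ = -29. Eigenvalues of A = system poles.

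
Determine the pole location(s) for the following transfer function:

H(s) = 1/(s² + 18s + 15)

Discriminant = 18² - 4×1×15 = 324 - 60 = 264 > 0, so two distinct real poles. Using quadratic formula: s = (-18 ± √264)/(2×1) = (-18 ± √264)/2, with √264 ≈ 16.2481. s₁ ≈ -0.8760, s₂ ≈ -17.1240. Poles: s₁ = -0.8760, s₂ = -17.1240.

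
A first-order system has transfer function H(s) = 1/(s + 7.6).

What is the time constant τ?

For H(s) = 1/(s + 1/τ), the pole is at -1/τ = -7.6, so τ = 1/7.6 = 0.1316 s.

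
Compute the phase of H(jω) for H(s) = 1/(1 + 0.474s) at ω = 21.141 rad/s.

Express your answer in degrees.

Phase = -arctan(ωτ) = -arctan(21.141 × 0.474) = -84.3°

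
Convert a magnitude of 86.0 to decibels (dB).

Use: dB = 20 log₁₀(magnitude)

dB = 20 log₁₀(86.0) = 38.7 dB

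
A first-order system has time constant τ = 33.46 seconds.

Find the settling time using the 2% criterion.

For first-order system, 2% settling time ≈ 4τ = 4 × 33.46 = 133.84 s.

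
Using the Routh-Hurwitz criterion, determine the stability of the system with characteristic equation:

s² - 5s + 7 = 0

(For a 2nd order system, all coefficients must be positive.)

Coefficients: 1, -5, 7. b=-5 not positive, so system is unstable.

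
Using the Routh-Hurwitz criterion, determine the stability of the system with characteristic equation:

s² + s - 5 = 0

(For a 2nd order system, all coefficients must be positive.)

Coefficients: 1, 1, -5. c=-5 not positive, so system is unstable.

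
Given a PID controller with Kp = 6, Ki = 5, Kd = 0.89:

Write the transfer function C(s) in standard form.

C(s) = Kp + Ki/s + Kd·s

Substituting values: C(s) = 6 + 5/s + 0.89s = (0.89s² + 6s + 5)/s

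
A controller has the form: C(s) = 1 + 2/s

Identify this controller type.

This is a Proportional-Integral (PI) controller.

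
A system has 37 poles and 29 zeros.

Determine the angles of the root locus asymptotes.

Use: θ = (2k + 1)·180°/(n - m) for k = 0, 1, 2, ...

n - m = 37 - 29 = 8. Angles: θk = (2k + 1)·180°/8 = 22.5°, 67.5°, 112.5°, 157.5°, 202.5°, 247.5°, 292.5°, 337.5°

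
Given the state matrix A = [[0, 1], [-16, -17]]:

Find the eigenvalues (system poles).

det(A - λI) = λ² - (-17)λ + 16 = (λ - (-16))(λ - (-1)). Eigenvalues: -16, -1.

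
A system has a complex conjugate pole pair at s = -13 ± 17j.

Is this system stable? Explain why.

Real part of poles is -13 (< 0, left half-plane). Stable.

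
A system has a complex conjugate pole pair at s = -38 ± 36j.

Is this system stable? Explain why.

Real part of poles is -38 (< 0, left half-plane). Stable.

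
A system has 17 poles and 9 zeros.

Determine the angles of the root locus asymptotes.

n - m = 17 - 9 = 8. Angles: θk = (2k + 1)·180°/8 = 22.5°, 67.5°, 112.5°, 157.5°, 202.5°, 247.5°, 292.5°, 337.5°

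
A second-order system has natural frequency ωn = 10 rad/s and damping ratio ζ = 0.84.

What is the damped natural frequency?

ωd = ωn√(1 - ζ²) = 10√(1 - 0.84²) = 5.43 rad/s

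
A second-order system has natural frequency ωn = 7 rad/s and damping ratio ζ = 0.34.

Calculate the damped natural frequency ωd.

ωd = ωn√(1 - ζ²) = 7√(1 - 0.34²) = 6.58 rad/s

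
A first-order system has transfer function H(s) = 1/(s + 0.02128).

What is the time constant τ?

For H(s) = 1/(s + 1/τ), the pole is at -1/τ = -0.02128, so τ = 1/0.02128 = 46.99 s.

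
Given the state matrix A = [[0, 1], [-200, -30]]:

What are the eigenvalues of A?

det(A - λI) = λ² - (-30)λ + 200 = (λ - (-10))(λ - (-20)). Eigenvalues: -10, -20.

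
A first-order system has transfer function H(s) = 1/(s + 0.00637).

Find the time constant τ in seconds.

For H(s) = 1/(s + 1/τ), the pole is at -1/τ = -0.00637, so τ = 1/0.00637 = 157 s.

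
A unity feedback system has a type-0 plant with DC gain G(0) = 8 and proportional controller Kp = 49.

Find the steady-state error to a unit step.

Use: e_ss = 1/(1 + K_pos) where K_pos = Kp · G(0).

K_pos = Kp · G(0) = 49 × 8 = 392. e_ss = 1/(1 + 392) = 0.0025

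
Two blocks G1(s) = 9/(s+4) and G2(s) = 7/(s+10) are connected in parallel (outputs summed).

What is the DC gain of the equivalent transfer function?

Parallel: G_eq = G1 + G2. DC gain = G1(0) + G2(0) = 9/4 + 7/10 = 2.25 + 0.7 = 2.95.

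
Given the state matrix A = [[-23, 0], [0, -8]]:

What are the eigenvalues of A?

For diagonal matrix, eigenvalues are diagonal entries: λ₁ = -23, λ₂ = -8.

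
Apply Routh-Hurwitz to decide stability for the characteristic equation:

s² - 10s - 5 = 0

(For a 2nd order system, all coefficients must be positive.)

Coefficients: 1, -10, -5. b=-10, c=-5 not positive, so system is unstable.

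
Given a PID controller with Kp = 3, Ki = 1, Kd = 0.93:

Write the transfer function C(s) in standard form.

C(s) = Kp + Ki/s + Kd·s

Substituting values: C(s) = 3 + 1/s + 0.93s = (0.93s² + 3s + 1)/s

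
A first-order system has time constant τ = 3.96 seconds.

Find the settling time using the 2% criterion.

For first-order system, 2% settling time ≈ 4τ = 4 × 3.96 = 15.84 s.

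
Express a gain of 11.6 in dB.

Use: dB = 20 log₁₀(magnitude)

dB = 20 log₁₀(11.6) = 21.3 dB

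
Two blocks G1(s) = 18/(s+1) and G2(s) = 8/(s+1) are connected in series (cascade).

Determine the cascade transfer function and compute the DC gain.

Series: multiply transfer functions. G_eq = 18/(s+1) × 8/(s+1) = 144/((s+1)(s+1)). DC gain = 144/(1×1) = 144.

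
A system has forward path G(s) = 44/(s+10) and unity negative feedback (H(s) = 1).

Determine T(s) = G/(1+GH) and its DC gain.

T(s) = G/(1+GH) = [44/(s+10)] / [1 + 44/(s+10)] = 44/(s+10+44) = 44/(s+54). DC gain = 44/54 = 0.8148.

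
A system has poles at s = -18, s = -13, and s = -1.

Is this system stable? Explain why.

All poles are in the left half-plane. System is stable.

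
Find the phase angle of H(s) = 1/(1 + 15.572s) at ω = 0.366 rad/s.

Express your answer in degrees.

Phase = -arctan(ωτ) = -arctan(0.366 × 15.572) = -80.0°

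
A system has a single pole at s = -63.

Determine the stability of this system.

Pole at s = -63 is in the left half-plane. Stable.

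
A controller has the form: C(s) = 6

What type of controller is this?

This is a Proportional (P) controller.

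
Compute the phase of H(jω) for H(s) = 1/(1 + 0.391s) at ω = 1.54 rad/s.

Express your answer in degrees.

Phase = -arctan(ωτ) = -arctan(1.54 × 0.391) = -31.1°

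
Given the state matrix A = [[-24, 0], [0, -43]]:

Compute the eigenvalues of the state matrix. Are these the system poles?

For diagonal matrix, eigenvalues are diagonal entries: λ₁ = -24, λ₂ = -43. Eigenvalues of A = system poles.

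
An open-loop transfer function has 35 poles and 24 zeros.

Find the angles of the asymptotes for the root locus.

n - m = 35 - 24 = 11. Angles: θk = (2k + 1)·180°/11 = 16.36°, 49.09°, 81.82°, 114.55°, 147.27°, 180°, 212.73°, 245.45°, 278.18°, 310.91°, 343.64°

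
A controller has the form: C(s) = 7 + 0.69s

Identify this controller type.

This is a Proportional-Derivative (PD) controller.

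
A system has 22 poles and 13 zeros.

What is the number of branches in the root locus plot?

Root locus has n branches where n = number of poles = 22.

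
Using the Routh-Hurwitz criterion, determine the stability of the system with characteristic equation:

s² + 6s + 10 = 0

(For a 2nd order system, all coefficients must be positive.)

Coefficients: 1, 6, 10. All positive, so system is stable.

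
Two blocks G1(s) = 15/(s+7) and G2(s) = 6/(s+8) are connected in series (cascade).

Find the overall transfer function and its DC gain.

Series: multiply transfer functions. G_eq = 15/(s+7) × 6/(s+8) = 90/((s+7)(s+8)). DC gain = 90/(7×8) = 1.6071.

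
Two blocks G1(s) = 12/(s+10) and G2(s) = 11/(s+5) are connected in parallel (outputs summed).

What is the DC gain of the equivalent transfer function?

Parallel: G_eq = G1 + G2. DC gain = G1(0) + G2(0) = 12/10 + 11/5 = 1.2 + 2.2 = 3.4.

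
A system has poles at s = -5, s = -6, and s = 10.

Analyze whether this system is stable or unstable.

Pole(s) at s = 10 are not in the left half-plane. System is unstable.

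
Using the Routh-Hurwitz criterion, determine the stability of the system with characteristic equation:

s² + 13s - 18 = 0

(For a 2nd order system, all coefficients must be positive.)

Coefficients: 1, 13, -18. c=-18 not positive, so system is unstable.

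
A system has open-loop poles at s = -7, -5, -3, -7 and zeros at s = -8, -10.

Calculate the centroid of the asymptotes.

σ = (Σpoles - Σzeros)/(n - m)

σ = (Σpoles - Σzeros)/(n - m) = (-22 - (-18))/(4 - 2) = -4/2 = -2.0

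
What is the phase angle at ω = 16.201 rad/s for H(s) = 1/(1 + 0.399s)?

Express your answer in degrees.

Phase = -arctan(ωτ) = -arctan(16.201 × 0.399) = -81.2°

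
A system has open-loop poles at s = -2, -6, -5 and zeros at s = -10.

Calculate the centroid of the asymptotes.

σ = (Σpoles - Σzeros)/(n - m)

σ = (Σpoles - Σzeros)/(n - m) = (-13 - (-10))/(3 - 1) = -3/2 = -1.5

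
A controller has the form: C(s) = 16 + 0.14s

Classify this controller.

This is a Proportional-Derivative (PD) controller.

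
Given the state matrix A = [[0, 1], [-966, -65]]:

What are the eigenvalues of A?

det(A - λI) = λ² - (-65)λ + 966 = (λ - (-42))(λ - (-23)). Eigenvalues: -42, -23.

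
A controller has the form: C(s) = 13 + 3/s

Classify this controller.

This is a Proportional-Integral (PI) controller.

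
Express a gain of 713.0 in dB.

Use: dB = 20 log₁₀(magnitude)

dB = 20 log₁₀(713.0) = 57.1 dB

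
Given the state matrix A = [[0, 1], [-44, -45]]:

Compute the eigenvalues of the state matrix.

det(A - λI) = λ² - (-45)λ + 44 = (λ - (-44))(λ - (-1)). Eigenvalues: -44, -1.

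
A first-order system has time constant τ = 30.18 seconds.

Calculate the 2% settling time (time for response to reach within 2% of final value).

For first-order system, 2% settling time ≈ 4τ = 4 × 30.18 = 120.72 s.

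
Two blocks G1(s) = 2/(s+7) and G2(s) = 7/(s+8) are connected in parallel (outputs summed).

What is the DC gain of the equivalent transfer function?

Parallel: G_eq = G1 + G2. DC gain = G1(0) + G2(0) = 2/7 + 7/8 = 0.2857 + 0.875 = 1.1607.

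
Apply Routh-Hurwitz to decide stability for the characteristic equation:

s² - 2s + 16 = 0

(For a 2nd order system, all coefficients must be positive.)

Coefficients: 1, -2, 16. b=-2 not positive, so system is unstable.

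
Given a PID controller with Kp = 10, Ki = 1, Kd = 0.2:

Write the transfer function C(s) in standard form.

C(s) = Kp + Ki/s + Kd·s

Substituting values: C(s) = 10 + 1/s + 0.2s = (0.2s² + 10s + 1)/s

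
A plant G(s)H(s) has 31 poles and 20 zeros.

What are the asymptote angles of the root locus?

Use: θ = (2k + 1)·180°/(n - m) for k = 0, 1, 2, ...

n - m = 31 - 20 = 11. Angles: θk = (2k + 1)·180°/11 = 16.36°, 49.09°, 81.82°, 114.55°, 147.27°, 180°, 212.73°, 245.45°, 278.18°, 310.91°, 343.64°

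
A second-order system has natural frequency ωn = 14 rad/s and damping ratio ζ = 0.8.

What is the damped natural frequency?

ωd = ωn√(1 - ζ²) = 14√(1 - 0.8²) = 8.4 rad/s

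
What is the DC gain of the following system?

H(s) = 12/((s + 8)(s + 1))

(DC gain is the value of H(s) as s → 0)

DC gain = H(0) = 12/(8 × 1) = 12/8 = 1.5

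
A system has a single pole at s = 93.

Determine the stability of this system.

Pole at s = 93 is in the right half-plane. Unstable.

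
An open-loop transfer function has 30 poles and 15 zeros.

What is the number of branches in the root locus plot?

Root locus has n branches where n = number of poles = 30.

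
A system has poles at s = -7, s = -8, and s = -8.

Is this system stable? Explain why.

All poles are in the left half-plane. System is stable.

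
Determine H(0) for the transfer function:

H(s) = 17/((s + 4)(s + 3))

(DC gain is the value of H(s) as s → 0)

DC gain = H(0) = 17/(4 × 3) = 17/12 = 1.4167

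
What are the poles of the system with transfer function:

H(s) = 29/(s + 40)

Pole is where denominator = 0: s + 40 = 0, so s = -40.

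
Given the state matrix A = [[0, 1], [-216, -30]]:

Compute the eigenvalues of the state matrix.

det(A - λI) = λ² - (-30)λ + 216 = (λ - (-12))(λ - (-18)). Eigenvalues: -12, -18.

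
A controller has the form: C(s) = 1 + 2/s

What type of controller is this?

This is a Proportional-Integral (PI) controller.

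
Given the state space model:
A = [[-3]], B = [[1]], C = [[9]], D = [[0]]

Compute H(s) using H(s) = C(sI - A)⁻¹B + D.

(sI - A)⁻¹ = 1/(s + 3). H(s) = 9 × 1/(s + 3) + 0 = 9/(s + 3).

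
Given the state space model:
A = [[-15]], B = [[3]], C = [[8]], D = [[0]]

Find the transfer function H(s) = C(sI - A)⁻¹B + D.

(sI - A)⁻¹ = 1/(s + 15). H(s) = 8 × 3/(s + 15) + 0 = 24/(s + 15).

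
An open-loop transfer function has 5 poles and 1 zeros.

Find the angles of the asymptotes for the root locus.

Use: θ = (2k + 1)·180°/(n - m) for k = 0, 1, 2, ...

n - m = 5 - 1 = 4. Angles: θk = (2k + 1)·180°/4 = 45°, 135°, 225°, 315°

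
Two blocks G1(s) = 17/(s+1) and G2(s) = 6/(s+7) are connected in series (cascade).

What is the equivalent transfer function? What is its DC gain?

Series: multiply transfer functions. G_eq = 17/(s+1) × 6/(s+7) = 102/((s+1)(s+7)). DC gain = 102/(1×7) = 14.5714.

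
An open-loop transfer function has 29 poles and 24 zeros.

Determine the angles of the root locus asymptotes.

n - m = 29 - 24 = 5. Angles: θk = (2k + 1)·180°/5 = 36°, 108°, 180°, 252°, 324°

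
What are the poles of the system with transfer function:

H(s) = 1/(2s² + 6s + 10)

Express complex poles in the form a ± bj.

Discriminant = 6² - 4×2×10 = 36 - 80 = -44 < 0, so the poles are a complex conjugate pair s = (-6 ± j√44)/(2×2). Real part = -6/(2×2) = -6/4 = -1.5; imaginary part = ±√44/(2×2) ≈ 1.6583. Poles: s = -1.5 ± 1.6583j.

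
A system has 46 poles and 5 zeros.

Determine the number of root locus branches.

Root locus has n branches where n = number of poles = 46.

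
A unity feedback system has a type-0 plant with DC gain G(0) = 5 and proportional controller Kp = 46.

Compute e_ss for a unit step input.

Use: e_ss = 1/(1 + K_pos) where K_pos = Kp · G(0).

K_pos = Kp · G(0) = 46 × 5 = 230. e_ss = 1/(1 + 230) = 0.0043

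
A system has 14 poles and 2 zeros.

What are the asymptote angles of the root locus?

n - m = 14 - 2 = 12. Angles: θk = (2k + 1)·180°/12 = 15°, 45°, 75°, 105°, 135°, 165°, 195°, 225°, 255°, 285°, 315°, 345°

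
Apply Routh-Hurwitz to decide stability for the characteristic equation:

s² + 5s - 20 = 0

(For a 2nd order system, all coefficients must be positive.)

Coefficients: 1, 5, -20. c=-20 not positive, so system is unstable.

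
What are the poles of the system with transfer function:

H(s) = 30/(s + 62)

Pole is where denominator = 0: s + 62 = 0, so s = -62.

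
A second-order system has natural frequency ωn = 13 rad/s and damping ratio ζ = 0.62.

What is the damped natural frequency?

ωd = ωn√(1 - ζ²) = 13√(1 - 0.62²) = 10.2 rad/s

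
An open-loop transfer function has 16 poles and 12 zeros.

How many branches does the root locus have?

Root locus has n branches where n = number of poles = 16.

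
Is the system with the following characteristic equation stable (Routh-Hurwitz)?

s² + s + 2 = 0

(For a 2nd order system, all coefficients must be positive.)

Coefficients: 1, 1, 2. All positive, so system is stable.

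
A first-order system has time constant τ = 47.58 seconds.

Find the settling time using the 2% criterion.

For first-order system, 2% settling time ≈ 4τ = 4 × 47.58 = 190.32 s.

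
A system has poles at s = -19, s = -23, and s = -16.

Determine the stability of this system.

All poles are in the left half-plane. System is stable.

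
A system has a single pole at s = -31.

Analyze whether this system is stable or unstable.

Pole at s = -31 is in the left half-plane. Stable.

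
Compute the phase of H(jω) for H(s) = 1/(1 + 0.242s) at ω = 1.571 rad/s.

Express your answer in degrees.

Phase = -arctan(ωτ) = -arctan(1.571 × 0.242) = -20.8°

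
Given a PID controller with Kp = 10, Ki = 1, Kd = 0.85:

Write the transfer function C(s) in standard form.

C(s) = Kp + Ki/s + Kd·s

Substituting values: C(s) = 10 + 1/s + 0.85s = (0.85s² + 10s + 1)/s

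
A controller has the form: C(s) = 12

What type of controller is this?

This is a Proportional (P) controller.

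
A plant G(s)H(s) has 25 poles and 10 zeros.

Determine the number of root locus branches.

Root locus has n branches where n = number of poles = 25.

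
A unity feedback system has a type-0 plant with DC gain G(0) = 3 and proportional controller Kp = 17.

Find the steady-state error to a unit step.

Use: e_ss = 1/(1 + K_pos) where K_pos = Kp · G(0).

K_pos = Kp · G(0) = 17 × 3 = 51. e_ss = 1/(1 + 51) = 0.0192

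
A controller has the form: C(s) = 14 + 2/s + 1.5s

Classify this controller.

This is a Proportional-Integral-Derivative (PID) controller.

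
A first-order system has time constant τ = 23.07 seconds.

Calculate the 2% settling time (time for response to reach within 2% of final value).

For first-order system, 2% settling time ≈ 4τ = 4 × 23.07 = 92.28 s.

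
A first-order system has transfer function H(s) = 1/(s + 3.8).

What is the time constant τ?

For H(s) = 1/(s + 1/τ), the pole is at -1/τ = -3.8, so τ = 1/3.8 = 0.2632 s.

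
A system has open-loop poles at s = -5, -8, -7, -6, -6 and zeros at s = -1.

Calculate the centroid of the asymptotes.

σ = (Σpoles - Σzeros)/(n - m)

σ = (Σpoles - Σzeros)/(n - m) = (-32 - (-1))/(5 - 1) = -31/4 = -7.75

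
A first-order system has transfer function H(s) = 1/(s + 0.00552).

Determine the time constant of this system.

For H(s) = 1/(s + 1/τ), the pole is at -1/τ = -0.00552, so τ = 1/0.00552 = 181.2 s.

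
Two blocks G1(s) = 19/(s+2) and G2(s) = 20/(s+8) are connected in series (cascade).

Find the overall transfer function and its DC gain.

Series: multiply transfer functions. G_eq = 19/(s+2) × 20/(s+8) = 380/((s+2)(s+8)). DC gain = 380/(2×8) = 23.75.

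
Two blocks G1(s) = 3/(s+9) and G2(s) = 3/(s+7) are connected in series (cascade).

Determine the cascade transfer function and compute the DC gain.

Series: multiply transfer functions. G_eq = 3/(s+9) × 3/(s+7) = 9/((s+9)(s+7)). DC gain = 9/(9×7) = 0.1429.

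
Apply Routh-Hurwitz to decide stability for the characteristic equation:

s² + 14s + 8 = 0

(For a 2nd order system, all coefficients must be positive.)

Coefficients: 1, 14, 8. All positive, so system is stable.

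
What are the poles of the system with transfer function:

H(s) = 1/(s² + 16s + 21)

Discriminant = 16² - 4×1×21 = 256 - 84 = 172 > 0, so two distinct real poles. Using quadratic formula: s = (-16 ± √172)/(2×1) = (-16 ± √172)/2, with √172 ≈ 13.1149. s₁ ≈ -1.4426, s₂ ≈ -14.5574. Poles: s₁ = -1.4426, s₂ = -14.5574.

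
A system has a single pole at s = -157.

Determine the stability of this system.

Pole at s = -157 is in the left half-plane. Stable.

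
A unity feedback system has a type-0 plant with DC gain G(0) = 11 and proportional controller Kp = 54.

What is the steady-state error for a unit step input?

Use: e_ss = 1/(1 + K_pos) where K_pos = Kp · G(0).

K_pos = Kp · G(0) = 54 × 11 = 594. e_ss = 1/(1 + 594) = 0.0017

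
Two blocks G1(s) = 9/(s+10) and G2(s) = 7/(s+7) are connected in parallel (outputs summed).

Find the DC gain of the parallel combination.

Parallel: G_eq = G1 + G2. DC gain = G1(0) + G2(0) = 9/10 + 7/7 = 0.9 + 1 = 1.9.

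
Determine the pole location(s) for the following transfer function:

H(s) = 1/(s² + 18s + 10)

Discriminant = 18² - 4×1×10 = 324 - 40 = 284 > 0, so two distinct real poles. Using quadratic formula: s = (-18 ± √284)/(2×1) = (-18 ± √284)/2, with √284 ≈ 16.8523. s₁ ≈ -0.5739, s₂ ≈ -17.4261. Poles: s₁ = -0.5739, s₂ = -17.4261.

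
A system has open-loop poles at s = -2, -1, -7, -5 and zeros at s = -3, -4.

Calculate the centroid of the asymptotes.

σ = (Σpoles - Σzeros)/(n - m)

σ = (Σpoles - Σzeros)/(n - m) = (-15 - (-7))/(4 - 2) = -8/2 = -4.0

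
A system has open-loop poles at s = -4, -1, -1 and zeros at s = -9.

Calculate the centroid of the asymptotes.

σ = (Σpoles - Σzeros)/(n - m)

σ = (Σpoles - Σzeros)/(n - m) = (-6 - (-9))/(3 - 1) = 3/2 = 1.5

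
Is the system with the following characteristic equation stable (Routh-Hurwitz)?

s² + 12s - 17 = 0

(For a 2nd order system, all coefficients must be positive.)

Coefficients: 1, 12, -17. c=-17 not positive, so system is unstable.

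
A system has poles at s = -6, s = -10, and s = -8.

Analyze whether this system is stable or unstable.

All poles are in the left half-plane. System is stable.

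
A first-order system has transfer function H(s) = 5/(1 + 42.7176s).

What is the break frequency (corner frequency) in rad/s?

Corner frequency = 1/τ = 1/42.7176 = 0.023 rad/s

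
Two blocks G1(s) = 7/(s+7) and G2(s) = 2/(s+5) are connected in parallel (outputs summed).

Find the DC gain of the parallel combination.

Parallel: G_eq = G1 + G2. DC gain = G1(0) + G2(0) = 7/7 + 2/5 = 1 + 0.4 = 1.4.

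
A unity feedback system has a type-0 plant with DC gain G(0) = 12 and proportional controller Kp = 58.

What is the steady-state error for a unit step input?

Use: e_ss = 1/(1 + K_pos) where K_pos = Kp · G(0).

K_pos = Kp · G(0) = 58 × 12 = 696. e_ss = 1/(1 + 696) = 0.0014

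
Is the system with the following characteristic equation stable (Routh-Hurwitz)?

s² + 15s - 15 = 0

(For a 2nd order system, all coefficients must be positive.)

Coefficients: 1, 15, -15. c=-15 not positive, so system is unstable.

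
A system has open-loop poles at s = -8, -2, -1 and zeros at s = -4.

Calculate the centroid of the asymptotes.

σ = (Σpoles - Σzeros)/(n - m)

σ = (Σpoles - Σzeros)/(n - m) = (-11 - (-4))/(3 - 1) = -7/2 = -3.5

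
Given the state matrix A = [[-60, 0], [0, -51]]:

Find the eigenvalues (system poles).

For diagonal matrix, eigenvalues are diagonal entries: λ₁ = -60, λ₂ = -51.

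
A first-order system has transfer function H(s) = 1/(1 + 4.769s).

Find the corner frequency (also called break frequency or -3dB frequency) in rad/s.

Corner frequency = 1/τ = 1/4.769 = 0.21 rad/s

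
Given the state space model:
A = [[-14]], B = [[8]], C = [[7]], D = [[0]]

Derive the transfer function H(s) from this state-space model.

(sI - A)⁻¹ = 1/(s + 14). H(s) = 7 × 8/(s + 14) + 0 = 56/(s + 14).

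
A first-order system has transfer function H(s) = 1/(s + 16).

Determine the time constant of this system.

For H(s) = 1/(s + 1/τ), the pole is at -1/τ = -16, so τ = 1/16 = 0.0625 s.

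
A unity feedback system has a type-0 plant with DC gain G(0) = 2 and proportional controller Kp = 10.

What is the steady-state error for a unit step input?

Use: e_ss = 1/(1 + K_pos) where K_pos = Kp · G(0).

K_pos = Kp · G(0) = 10 × 2 = 20. e_ss = 1/(1 + 20) = 0.0476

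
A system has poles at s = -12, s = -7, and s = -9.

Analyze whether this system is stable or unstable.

All poles are in the left half-plane. System is stable.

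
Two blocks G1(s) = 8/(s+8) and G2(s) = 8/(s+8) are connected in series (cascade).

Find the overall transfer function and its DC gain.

Series: multiply transfer functions. G_eq = 8/(s+8) × 8/(s+8) = 64/((s+8)(s+8)). DC gain = 64/(8×8) = 1.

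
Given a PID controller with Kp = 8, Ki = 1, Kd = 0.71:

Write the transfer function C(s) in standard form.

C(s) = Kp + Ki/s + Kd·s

Substituting values: C(s) = 8 + 1/s + 0.71s = (0.71s² + 8s + 1)/s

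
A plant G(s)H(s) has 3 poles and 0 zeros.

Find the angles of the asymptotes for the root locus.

n - m = 3 - 0 = 3. Angles: θk = (2k + 1)·180°/3 = 60°, 180°, 300°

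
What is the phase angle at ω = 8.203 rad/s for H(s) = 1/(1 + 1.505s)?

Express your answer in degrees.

Phase = -arctan(ωτ) = -arctan(8.203 × 1.505) = -85.4°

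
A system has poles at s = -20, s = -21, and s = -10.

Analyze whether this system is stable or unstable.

All poles are in the left half-plane. System is stable.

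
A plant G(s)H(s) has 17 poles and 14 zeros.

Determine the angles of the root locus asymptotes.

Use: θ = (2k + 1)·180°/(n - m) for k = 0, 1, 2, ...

n - m = 17 - 14 = 3. Angles: θk = (2k + 1)·180°/3 = 60°, 180°, 300°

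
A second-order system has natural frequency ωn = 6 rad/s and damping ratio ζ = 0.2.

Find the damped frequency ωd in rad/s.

ωd = ωn√(1 - ζ²) = 6√(1 - 0.2²) = 5.88 rad/s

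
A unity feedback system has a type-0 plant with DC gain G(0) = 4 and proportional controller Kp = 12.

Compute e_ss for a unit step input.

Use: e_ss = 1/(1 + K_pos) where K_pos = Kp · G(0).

K_pos = Kp · G(0) = 12 × 4 = 48. e_ss = 1/(1 + 48) = 0.0204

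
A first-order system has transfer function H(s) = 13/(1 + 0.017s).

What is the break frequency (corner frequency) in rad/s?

Corner frequency = 1/τ = 1/0.017 = 58.824 rad/s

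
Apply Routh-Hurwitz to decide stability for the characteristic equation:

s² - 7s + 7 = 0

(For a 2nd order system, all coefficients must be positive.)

Coefficients: 1, -7, 7. b=-7 not positive, so system is unstable.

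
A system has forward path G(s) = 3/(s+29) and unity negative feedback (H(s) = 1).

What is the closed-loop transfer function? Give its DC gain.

T(s) = G/(1+GH) = [3/(s+29)] / [1 + 3/(s+29)] = 3/(s+29+3) = 3/(s+32). DC gain = 3/32 = 0.09375.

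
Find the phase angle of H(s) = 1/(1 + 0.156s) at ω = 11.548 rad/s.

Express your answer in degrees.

Phase = -arctan(ωτ) = -arctan(11.548 × 0.156) = -61.0°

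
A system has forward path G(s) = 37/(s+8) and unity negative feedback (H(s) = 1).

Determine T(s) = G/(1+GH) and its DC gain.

T(s) = G/(1+GH) = [37/(s+8)] / [1 + 37/(s+8)] = 37/(s+8+37) = 37/(s+45). DC gain = 37/45 = 0.8222.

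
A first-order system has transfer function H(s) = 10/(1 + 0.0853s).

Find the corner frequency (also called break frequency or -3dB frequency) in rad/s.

Corner frequency = 1/τ = 1/0.0853 = 11.723 rad/s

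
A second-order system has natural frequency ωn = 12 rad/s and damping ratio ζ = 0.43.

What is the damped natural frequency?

ωd = ωn√(1 - ζ²) = 12√(1 - 0.43²) = 10.83 rad/s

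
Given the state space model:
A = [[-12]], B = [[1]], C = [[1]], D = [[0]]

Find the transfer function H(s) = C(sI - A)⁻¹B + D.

(sI - A)⁻¹ = 1/(s + 12). H(s) = 1 × 1/(s + 12) + 0 = 1/(s + 12).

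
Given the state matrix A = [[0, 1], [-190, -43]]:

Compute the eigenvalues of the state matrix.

det(A - λI) = λ² - (-43)λ + 190 = (λ - (-5))(λ - (-38)). Eigenvalues: -5, -38.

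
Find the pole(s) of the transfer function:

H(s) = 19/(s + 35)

Pole is where denominator = 0: s + 35 = 0, so s = -35.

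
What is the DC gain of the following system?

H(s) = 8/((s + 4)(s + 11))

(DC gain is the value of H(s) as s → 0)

DC gain = H(0) = 8/(4 × 11) = 8/44 = 0.1818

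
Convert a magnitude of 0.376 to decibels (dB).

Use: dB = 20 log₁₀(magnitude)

dB = 20 log₁₀(0.376) = -8.5 dB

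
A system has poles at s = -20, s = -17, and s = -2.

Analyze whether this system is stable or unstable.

All poles are in the left half-plane. System is stable.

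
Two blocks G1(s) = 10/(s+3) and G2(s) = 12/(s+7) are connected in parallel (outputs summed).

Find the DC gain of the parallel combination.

Parallel: G_eq = G1 + G2. DC gain = G1(0) + G2(0) = 10/3 + 12/7 = 3.3333 + 1.7143 = 5.0476.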